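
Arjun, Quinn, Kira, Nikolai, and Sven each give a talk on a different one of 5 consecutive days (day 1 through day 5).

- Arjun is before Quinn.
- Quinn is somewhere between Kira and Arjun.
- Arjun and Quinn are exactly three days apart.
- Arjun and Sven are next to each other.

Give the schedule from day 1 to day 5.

From clue 1: Arjun is in {1,2,3,4}.
From clues 1–2: Arjun is in {1,2,3}.
From clues 1–3: Arjun → day 1, Quinn → day 4, Kira → day 5.
From clues 1–4: Sven → day 2, Nikolai → day 3.

Arjun, Sven, Nikolai, Quinn, Kira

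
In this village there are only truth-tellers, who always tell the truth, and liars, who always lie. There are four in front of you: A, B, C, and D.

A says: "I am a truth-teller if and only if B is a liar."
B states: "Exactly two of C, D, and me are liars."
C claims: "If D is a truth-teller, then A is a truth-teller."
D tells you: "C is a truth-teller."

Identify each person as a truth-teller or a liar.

A: truth-teller, B: liar, C: truth-teller, D: truth-teller

Consider A. Suppose A is a liar.
Then no assignment of the remaining roles makes every statement match its speaker's type — contradiction.
So A is a truth-teller.
With that fixed, C's statement is true, so C is a truth-teller.
With that fixed, D's statement is true, so D is a truth-teller.
With that fixed, B's statement is false, so B is a liar.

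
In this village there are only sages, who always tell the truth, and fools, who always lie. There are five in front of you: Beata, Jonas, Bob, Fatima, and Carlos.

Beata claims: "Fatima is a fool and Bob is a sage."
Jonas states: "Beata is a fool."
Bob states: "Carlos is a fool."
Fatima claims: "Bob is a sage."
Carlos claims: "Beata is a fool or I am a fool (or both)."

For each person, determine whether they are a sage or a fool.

Beata: fool, Jonas: sage, Bob: fool, Fatima: fool, Carlos: sage

Consider Beata. Suppose Beata is a sage.
Then whichever role Carlos has, Carlos's statement has the wrong truth value — contradiction.
So Beata is a fool.
With that fixed, Jonas's statement is true, so Jonas is a sage.
With that fixed, Carlos's statement is true, so Carlos is a sage.
With that fixed, Bob's statement is false, so Bob is a fool.
With that fixed, Fatima's statement is false, so Fatima is a fool.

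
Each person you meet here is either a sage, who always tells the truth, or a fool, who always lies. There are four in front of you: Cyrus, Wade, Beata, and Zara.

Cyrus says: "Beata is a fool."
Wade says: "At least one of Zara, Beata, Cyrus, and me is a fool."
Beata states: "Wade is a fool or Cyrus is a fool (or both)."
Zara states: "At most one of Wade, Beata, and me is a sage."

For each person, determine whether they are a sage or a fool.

Consider Cyrus. Suppose Cyrus is a sage.
Then no assignment of the remaining roles makes every statement match its speaker's type — contradiction.
So Cyrus is a fool.
With that fixed, Wade's statement is true, so Wade is a sage.
With that fixed, Beata's statement is true, so Beata is a sage.
With that fixed, Zara's statement is false, so Zara is a fool.

Cyrus: fool, Wade: sage, Beata: sage, Zara: fool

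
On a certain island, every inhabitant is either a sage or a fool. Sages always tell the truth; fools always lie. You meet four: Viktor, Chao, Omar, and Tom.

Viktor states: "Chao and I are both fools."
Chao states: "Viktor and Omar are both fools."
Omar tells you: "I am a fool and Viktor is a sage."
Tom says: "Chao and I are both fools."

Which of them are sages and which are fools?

Consider Viktor. Suppose Viktor is a sage.
Then Viktor's own statement would have to be true, but it can't be — contradiction.
So Viktor is a fool.
With that fixed, Omar's statement is false, so Omar is a fool.
With that fixed, Chao's statement is true, so Chao is a sage.
With that fixed, Tom's statement is false, so Tom is a fool.

Viktor: fool, Chao: sage, Omar: fool, Tom: fool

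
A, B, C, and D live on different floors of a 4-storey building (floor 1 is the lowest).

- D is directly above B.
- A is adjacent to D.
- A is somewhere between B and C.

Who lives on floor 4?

With clue 1, B is ruled out for floor 4.
With clues 1–2, D is ruled out for floor 4.
With clues 1–3, A is ruled out for floor 4.
So floor 4 is C.

C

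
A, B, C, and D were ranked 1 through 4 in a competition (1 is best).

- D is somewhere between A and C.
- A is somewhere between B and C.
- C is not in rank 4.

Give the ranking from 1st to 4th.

C, D, A, B

From clue 1: D is in {2,3}.
From clues 1–2: A is in {2,3}.
From clues 1–3: C → rank 1, D → rank 2, A → rank 3, B → rank 4.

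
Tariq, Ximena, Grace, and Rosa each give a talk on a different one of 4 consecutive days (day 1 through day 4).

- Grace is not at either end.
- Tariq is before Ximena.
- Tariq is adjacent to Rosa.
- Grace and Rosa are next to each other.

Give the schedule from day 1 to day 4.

Tariq, Rosa, Grace, Ximena

From clue 1: Grace is in {2,3}.
From clues 1–3: Grace → day 3, Ximena → day 4.
From clues 1–4: Tariq → day 1, Rosa → day 2.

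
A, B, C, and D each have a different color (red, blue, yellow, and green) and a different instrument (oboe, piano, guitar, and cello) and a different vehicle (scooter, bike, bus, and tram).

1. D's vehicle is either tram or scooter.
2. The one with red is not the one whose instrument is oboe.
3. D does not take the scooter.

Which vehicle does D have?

Clue 1 rules out bike and bus for D's vehicle.
With clues 1–3, scooter is impossible for D's vehicle.
That leaves tram.

tram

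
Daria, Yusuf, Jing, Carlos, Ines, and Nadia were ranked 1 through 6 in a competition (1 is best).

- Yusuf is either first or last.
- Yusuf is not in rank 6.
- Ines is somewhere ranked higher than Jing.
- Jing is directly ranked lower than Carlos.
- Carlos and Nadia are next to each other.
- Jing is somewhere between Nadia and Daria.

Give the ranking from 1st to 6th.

Yusuf, Ines, Nadia, Carlos, Jing, Daria

From clue 1: Yusuf is in {1,6}.
From clues 1–2: Yusuf → rank 1.
From clues 1–3: Jing is in {3,4,5,6}.
From clues 1–4: Jing is in {4,5,6}.
From clues 1–5: Jing is in {5,6}.
From clues 1–6: Ines → rank 2, Nadia → rank 3, Carlos → rank 4, Jing → rank 5, Daria → rank 6.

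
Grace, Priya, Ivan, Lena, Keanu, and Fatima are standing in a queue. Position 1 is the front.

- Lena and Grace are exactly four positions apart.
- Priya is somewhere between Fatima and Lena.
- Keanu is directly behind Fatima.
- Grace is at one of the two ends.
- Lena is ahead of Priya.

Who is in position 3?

With clue 1, Grace and Lena are ruled out for position 3.
With clues 1–3, Ivan is ruled out for position 3.
With clues 1–4, Fatima is ruled out for position 3.
With clues 1–5, Keanu is ruled out for position 3.
So position 3 is Priya.

Priya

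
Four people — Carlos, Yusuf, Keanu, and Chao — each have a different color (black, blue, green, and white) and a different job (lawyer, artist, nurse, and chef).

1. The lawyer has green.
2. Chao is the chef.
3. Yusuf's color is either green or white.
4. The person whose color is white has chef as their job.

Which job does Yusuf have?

With clues 1–2, chef is impossible for Yusuf's job.
With clues 1–4, artist and nurse are impossible for Yusuf's job.
That leaves lawyer.

lawyer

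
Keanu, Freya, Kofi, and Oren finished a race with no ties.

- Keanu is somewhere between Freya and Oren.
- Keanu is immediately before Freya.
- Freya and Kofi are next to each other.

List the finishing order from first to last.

From clue 1: Keanu is in {2,3}.
From clues 1–3: Oren → place 1, Keanu → place 2, Freya → place 3, Kofi → place 4.

Oren, Keanu, Freya, Kofi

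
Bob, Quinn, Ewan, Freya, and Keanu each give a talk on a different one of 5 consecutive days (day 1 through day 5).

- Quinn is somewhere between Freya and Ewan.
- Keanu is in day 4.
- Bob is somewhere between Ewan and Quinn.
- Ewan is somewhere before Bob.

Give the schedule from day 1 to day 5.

From clue 1: Quinn is in {2,3,4}.
From clues 1–2: Keanu → day 4.
From clues 1–3: Bob is in {2,3}.
From clues 1–4: Ewan → day 1, Bob → day 2, Quinn → day 3, Freya → day 5.

Ewan, Bob, Quinn, Keanu, Freya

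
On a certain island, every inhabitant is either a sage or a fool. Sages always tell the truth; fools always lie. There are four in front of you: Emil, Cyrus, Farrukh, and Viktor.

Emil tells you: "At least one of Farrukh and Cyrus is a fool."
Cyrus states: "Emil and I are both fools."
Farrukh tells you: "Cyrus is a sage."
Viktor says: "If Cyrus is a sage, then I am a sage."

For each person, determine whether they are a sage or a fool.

Consider Emil. Suppose Emil is a fool.
Then whichever role Cyrus has, Cyrus's statement has the wrong truth value — contradiction.
So Emil is a sage.
With that fixed, Cyrus's statement is false, so Cyrus is a fool.
With that fixed, Farrukh's statement is false, so Farrukh is a fool.
With that fixed, Viktor's statement is true, so Viktor is a sage.

Emil: sage, Cyrus: fool, Farrukh: fool, Viktor: sage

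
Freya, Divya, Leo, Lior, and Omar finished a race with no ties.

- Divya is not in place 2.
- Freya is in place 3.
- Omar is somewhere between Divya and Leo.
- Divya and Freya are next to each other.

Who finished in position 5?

With clues 1–2, Freya is ruled out for place 5.
With clues 1–3, Omar is ruled out for place 5.
With clues 1–4, Divya and Leo are ruled out for place 5.
So place 5 is Lior.

Lior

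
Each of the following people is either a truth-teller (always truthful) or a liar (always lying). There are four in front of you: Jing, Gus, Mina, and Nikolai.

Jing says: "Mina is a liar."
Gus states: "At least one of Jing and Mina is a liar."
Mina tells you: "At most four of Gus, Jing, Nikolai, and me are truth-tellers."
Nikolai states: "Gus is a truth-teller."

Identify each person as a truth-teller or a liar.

Jing: liar, Gus: truth-teller, Mina: truth-teller, Nikolai: truth-teller

Regardless of anyone's role, Mina's statement is true, so Mina is a truth-teller.
With that fixed, Jing's statement is false, so Jing is a liar.
With that fixed, Gus's statement is true, so Gus is a truth-teller.
With that fixed, Nikolai's statement is true, so Nikolai is a truth-teller.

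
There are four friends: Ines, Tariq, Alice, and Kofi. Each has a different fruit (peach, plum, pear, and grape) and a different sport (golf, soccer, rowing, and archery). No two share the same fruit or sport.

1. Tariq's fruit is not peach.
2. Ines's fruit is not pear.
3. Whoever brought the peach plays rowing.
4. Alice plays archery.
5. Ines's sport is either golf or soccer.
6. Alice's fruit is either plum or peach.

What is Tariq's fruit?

Clue 1 rules out peach for Tariq's fruit.
With clues 1–6, grape and plum are impossible for Tariq's fruit.
That leaves pear.

pear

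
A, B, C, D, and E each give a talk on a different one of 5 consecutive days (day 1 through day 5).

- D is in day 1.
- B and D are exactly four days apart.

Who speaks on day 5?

B

With clue 1, D is ruled out for day 5.
With clues 1–2, A, C, and E are ruled out for day 5.
So day 5 is B.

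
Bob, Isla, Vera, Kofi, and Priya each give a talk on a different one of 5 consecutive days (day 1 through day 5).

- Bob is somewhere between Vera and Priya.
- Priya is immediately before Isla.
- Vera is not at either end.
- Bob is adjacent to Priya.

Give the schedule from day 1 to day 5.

From clue 1: Bob is in {2,3,4}.
From clues 1–3: Bob → day 3.
From clues 1–4: Kofi → day 1, Vera → day 2, Priya → day 4, Isla → day 5.

Kofi, Vera, Bob, Priya, Isla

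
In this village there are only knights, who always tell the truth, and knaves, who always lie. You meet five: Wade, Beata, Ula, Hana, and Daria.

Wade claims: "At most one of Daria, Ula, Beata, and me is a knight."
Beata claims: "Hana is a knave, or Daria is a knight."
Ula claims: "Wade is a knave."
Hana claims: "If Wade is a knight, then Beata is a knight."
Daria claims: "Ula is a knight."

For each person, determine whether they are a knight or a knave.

Wade: knave, Beata: knight, Ula: knight, Hana: knight, Daria: knight

Consider Wade. Suppose Wade is a knight.
Then no assignment of the remaining roles makes every statement match its speaker's type — contradiction.
So Wade is a knave.
With that fixed, Ula's statement is true, so Ula is a knight.
With that fixed, Hana's statement is true, so Hana is a knight.
With that fixed, Daria's statement is true, so Daria is a knight.
With that fixed, Beata's statement is true, so Beata is a knight.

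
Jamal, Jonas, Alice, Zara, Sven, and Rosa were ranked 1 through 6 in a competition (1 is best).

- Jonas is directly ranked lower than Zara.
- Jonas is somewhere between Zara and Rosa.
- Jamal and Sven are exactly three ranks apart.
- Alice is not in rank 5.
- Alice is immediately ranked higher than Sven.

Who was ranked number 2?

Sven

With clues 1–2, Rosa is ruled out for rank 2.
With clues 1–3, Alice is ruled out for rank 2.
With clues 1–5, Jamal, Jonas, and Zara are ruled out for rank 2.
So rank 2 is Sven.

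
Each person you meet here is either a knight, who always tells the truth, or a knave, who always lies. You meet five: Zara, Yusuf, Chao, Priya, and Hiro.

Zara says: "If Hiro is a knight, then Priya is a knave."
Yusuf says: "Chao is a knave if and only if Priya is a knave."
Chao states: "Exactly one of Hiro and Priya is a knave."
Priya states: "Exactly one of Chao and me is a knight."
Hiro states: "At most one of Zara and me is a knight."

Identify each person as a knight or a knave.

Zara: knave, Yusuf: knave, Chao: knave, Priya: knight, Hiro: knight

Consider Zara. Suppose Zara is a knight.
Then whichever role Hiro has, Hiro's statement has the wrong truth value — contradiction.
So Zara is a knave.
With that fixed, Hiro's statement is true, so Hiro is a knight.
Consider Yusuf. Suppose Yusuf is a knight.
Then no assignment of the remaining roles makes every statement match its speaker's type — contradiction.
So Yusuf is a knave.
Consider Chao. Suppose Chao is a knight.
Then whichever role Priya has, Priya's statement has the wrong truth value — contradiction.
So Chao is a knave.
Consider Priya. Suppose Priya is a knave.
Then Zara's statement comes out true, contradicting Zara being a knave.
So Priya is a knight.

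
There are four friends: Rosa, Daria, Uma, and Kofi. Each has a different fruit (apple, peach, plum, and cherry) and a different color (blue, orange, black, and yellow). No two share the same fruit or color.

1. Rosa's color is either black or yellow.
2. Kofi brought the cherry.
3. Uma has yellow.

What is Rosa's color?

black

Clue 1 rules out blue and orange for Rosa's color.
With clues 1–3, yellow is impossible for Rosa's color.
That leaves black.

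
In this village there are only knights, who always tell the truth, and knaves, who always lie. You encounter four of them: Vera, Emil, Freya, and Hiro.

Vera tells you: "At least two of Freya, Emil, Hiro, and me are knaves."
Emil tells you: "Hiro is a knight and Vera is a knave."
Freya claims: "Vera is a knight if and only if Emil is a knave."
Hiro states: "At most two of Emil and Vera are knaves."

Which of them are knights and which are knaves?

Regardless of anyone's role, Hiro's statement is true, so Hiro is a knight.
Consider Vera. Suppose Vera is a knight.
Then no assignment of the remaining roles makes every statement match its speaker's type — contradiction.
So Vera is a knave.
With that fixed, Emil's statement is true, so Emil is a knight.
With that fixed, Freya's statement is true, so Freya is a knight.

Vera: knave, Emil: knight, Freya: knight, Hiro: knight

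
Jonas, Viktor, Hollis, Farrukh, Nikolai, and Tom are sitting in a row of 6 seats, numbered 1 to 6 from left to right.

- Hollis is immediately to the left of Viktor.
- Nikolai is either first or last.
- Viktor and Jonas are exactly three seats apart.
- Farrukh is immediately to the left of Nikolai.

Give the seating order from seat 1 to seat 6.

Jonas, Tom, Hollis, Viktor, Farrukh, Nikolai

From clue 1: Viktor is in {2,3,4,5,6}.
From clues 1–2: Nikolai is in {1,6}.
From clues 1–4: Jonas → seat 1, Tom → seat 2, Hollis → seat 3, Viktor → seat 4, Farrukh → seat 5, Nikolai → seat 6.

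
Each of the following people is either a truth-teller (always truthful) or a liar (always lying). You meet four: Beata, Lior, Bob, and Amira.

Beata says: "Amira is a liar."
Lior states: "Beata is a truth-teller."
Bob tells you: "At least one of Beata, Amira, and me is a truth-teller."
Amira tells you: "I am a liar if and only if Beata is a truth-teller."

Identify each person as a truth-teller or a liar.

Beata: liar, Lior: liar, Bob: truth-teller, Amira: truth-teller

Consider Beata. Suppose Beata is a truth-teller.
Then whichever role Amira has, Amira's statement has the wrong truth value — contradiction.
So Beata is a liar.
With that fixed, Lior's statement is false, so Lior is a liar.
Consider Bob. Suppose Bob is a liar.
Then no assignment of the remaining roles makes every statement match its speaker's type — contradiction.
So Bob is a truth-teller.
Consider Amira. Suppose Amira is a liar.
Then Beata's statement comes out true, contradicting Beata being a liar.
So Amira is a truth-teller.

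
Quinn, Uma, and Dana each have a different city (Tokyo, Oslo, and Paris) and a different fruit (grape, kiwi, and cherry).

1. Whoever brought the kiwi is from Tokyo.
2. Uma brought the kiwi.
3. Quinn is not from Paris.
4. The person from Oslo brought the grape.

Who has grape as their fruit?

With clues 1–2, Uma is impossible for the one with fruit grape.
With clues 1–4, Dana is impossible for the one with fruit grape.
That leaves Quinn.

Quinn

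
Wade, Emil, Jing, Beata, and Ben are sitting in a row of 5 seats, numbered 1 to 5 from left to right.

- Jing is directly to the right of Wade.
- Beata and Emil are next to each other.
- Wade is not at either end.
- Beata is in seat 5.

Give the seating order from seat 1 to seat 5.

Ben, Wade, Jing, Emil, Beata

From clue 1: Wade is in {1,2,3,4}.
From clues 1–2: Ben is in {1,3,5}.
From clues 1–3: Wade is in {2,3,4}.
From clues 1–4: Ben → seat 1, Wade → seat 2, Jing → seat 3, Emil → seat 4, Beata → seat 5.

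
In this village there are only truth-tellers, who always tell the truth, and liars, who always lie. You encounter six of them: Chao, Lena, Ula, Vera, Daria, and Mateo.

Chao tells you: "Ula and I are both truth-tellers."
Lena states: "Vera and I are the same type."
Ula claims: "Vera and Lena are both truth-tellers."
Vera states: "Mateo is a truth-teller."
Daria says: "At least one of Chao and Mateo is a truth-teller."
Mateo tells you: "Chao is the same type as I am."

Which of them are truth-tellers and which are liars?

Consider Chao. Suppose Chao is a liar.
Then whichever role Mateo has, Mateo's statement has the wrong truth value — contradiction.
So Chao is a truth-teller.
With that fixed, Daria's statement is true, so Daria is a truth-teller.
Consider Lena. Suppose Lena is a liar.
Then no assignment of the remaining roles makes every statement match its speaker's type — contradiction.
So Lena is a truth-teller.
Consider Ula. Suppose Ula is a liar.
Then Chao's statement comes out false, contradicting Chao being a truth-teller.
So Ula is a truth-teller.
Consider Vera. Suppose Vera is a liar.
Then Lena's statement comes out false, contradicting Lena being a truth-teller.
So Vera is a truth-teller.
Consider Mateo. Suppose Mateo is a liar.
Then Vera's statement comes out false, contradicting Vera being a truth-teller.
So Mateo is a truth-teller.

Chao: truth-teller, Lena: truth-teller, Ula: truth-teller, Vera: truth-teller, Daria: truth-teller, Mateo: truth-teller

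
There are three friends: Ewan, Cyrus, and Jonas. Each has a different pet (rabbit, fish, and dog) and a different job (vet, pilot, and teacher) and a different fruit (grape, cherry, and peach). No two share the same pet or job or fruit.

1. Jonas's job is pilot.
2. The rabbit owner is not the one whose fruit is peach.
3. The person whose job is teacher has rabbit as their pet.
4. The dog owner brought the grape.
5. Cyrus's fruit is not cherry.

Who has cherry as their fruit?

With clues 1–4, Jonas is impossible for the one with fruit cherry.
With clues 1–5, Cyrus is impossible for the one with fruit cherry.
That leaves Ewan.

Ewan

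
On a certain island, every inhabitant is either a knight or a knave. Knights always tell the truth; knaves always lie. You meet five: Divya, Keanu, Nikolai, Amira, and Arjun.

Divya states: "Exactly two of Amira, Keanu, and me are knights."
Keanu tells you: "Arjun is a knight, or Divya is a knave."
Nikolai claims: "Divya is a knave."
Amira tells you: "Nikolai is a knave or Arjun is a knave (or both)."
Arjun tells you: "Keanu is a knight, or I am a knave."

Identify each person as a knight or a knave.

Consider Divya. Suppose Divya is a knight.
Then no assignment of the remaining roles makes every statement match its speaker's type — contradiction.
So Divya is a knave.
With that fixed, Keanu's statement is true, so Keanu is a knight.
With that fixed, Nikolai's statement is true, so Nikolai is a knight.
With that fixed, Arjun's statement is true, so Arjun is a knight.
With that fixed, Amira's statement is false, so Amira is a knave.

Divya: knave, Keanu: knight, Nikolai: knight, Amira: knave, Arjun: knight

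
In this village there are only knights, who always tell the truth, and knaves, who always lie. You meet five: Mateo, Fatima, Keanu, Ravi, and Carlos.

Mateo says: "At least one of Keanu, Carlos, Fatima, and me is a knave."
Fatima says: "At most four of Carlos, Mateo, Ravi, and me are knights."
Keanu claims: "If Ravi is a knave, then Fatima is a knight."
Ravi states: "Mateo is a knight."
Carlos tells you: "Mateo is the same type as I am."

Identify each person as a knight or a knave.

Regardless of anyone's role, Fatima's statement is true, so Fatima is a knight.
With that fixed, Keanu's statement is true, so Keanu is a knight.
Consider Mateo. Suppose Mateo is a knave.
Then Mateo's own statement would have to be false, but it can't be — contradiction.
So Mateo is a knight.
With that fixed, Ravi's statement is true, so Ravi is a knight.
Consider Carlos. Suppose Carlos is a knight.
Then Mateo's statement comes out false, contradicting Mateo being a knight.
So Carlos is a knave.

Mateo: knight, Fatima: knight, Keanu: knight, Ravi: knight, Carlos: knave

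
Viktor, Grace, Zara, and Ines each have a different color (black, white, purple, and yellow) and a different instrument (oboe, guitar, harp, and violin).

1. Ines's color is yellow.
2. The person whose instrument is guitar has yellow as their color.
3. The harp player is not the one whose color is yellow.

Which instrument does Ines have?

With clues 1–2, harp, oboe, and violin are impossible for Ines's instrument.
That leaves guitar.

guitar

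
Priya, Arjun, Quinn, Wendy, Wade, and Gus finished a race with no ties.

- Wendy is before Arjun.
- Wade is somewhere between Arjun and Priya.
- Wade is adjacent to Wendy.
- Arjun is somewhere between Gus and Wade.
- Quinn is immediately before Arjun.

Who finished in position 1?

With clue 1, Arjun is ruled out for place 1.
With clues 1–2, Wade is ruled out for place 1.
With clues 1–3, Wendy is ruled out for place 1.
With clues 1–4, Gus is ruled out for place 1.
With clues 1–5, Quinn is ruled out for place 1.
So place 1 is Priya.

Priya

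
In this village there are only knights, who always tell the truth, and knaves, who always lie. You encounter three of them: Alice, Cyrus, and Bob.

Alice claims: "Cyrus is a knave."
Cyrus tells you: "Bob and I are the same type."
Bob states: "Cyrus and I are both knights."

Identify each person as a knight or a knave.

Consider Alice. Suppose Alice is a knight.
Then no assignment of the remaining roles makes every statement match its speaker's type — contradiction.
So Alice is a knave.
Consider Cyrus. Suppose Cyrus is a knave.
Then Alice's statement comes out true, contradicting Alice being a knave.
So Cyrus is a knight.
Consider Bob. Suppose Bob is a knave.
Then Cyrus's statement comes out false, contradicting Cyrus being a knight.
So Bob is a knight.

Alice: knave, Cyrus: knight, Bob: knight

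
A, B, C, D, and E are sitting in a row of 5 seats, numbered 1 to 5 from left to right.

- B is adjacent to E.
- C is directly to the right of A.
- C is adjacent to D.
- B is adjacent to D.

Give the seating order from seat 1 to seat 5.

From clues 1–2: D is in {1,3,5}.
From clues 1–3: A is in {1,3}.
From clues 1–4: A → seat 1, C → seat 2, D → seat 3, B → seat 4, E → seat 5.

A, C, D, B, E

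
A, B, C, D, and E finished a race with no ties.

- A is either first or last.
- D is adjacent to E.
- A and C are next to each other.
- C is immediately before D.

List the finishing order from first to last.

A, C, D, E, B

From clue 1: A is in {1,5}.
From clues 1–4: A → place 1, C → place 2, D → place 3, E → place 4, B → place 5.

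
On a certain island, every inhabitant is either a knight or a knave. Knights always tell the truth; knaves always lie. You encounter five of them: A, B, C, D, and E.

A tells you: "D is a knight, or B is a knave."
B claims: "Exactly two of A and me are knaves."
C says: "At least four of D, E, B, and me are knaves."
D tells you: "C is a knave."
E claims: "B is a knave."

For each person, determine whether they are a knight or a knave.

A: knight, B: knave, C: knave, D: knight, E: knight

Consider A. Suppose A is a knave.
Then whichever role B has, B's statement has the wrong truth value — contradiction.
So A is a knight.
With that fixed, B's statement is false, so B is a knave.
With that fixed, E's statement is true, so E is a knight.
With that fixed, C's statement is false, so C is a knave.
With that fixed, D's statement is true, so D is a knight.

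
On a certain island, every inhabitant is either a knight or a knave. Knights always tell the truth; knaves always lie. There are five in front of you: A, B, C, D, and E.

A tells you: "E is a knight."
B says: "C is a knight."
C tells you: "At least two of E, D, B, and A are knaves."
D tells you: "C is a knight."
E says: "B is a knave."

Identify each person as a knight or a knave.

A: knave, B: knight, C: knight, D: knight, E: knave

Consider A. Suppose A is a knight.
Then no assignment of the remaining roles makes every statement match its speaker's type — contradiction.
So A is a knave.
Consider B. Suppose B is a knave.
Then no assignment of the remaining roles makes every statement match its speaker's type — contradiction.
So B is a knight.
With that fixed, E's statement is false, so E is a knave.
With that fixed, C's statement is true, so C is a knight.
With that fixed, D's statement is true, so D is a knight.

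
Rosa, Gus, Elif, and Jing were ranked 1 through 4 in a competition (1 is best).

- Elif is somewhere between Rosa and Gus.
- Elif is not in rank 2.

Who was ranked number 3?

Elif

With clues 1–2, Gus, Jing, and Rosa are ruled out for rank 3.
So rank 3 is Elif.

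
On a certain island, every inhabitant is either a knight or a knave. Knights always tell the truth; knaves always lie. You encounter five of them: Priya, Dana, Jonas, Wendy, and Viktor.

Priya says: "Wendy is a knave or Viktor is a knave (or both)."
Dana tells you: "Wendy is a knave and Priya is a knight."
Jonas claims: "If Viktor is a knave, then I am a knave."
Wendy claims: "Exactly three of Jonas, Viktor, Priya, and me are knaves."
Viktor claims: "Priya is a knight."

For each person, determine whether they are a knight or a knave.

Priya: knight, Dana: knight, Jonas: knight, Wendy: knave, Viktor: knight

Consider Priya. Suppose Priya is a knave.
Then no assignment of the remaining roles makes every statement match its speaker's type — contradiction.
So Priya is a knight.
With that fixed, Viktor's statement is true, so Viktor is a knight.
With that fixed, Jonas's statement is true, so Jonas is a knight.
With that fixed, Wendy's statement is false, so Wendy is a knave.
With that fixed, Dana's statement is true, so Dana is a knight.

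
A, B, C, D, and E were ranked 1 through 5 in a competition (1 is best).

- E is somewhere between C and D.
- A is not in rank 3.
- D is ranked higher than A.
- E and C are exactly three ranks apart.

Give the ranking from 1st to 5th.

D, E, B, A, C

From clue 1: E is in {2,3,4}.
From clues 1–3: A is in {2,4,5}.
From clues 1–4: D → rank 1, E → rank 2, B → rank 3, A → rank 4, C → rank 5.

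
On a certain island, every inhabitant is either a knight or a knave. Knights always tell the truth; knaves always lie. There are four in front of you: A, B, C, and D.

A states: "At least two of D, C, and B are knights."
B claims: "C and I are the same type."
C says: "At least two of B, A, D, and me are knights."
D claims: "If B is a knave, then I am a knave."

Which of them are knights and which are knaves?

A: knight, B: knight, C: knight, D: knight

Consider A. Suppose A is a knave.
Then no assignment of the remaining roles makes every statement match its speaker's type — contradiction.
So A is a knight.
Consider B. Suppose B is a knave.
Then whichever role D has, D's statement has the wrong truth value — contradiction.
So B is a knight.
With that fixed, C's statement is true, so C is a knight.
With that fixed, D's statement is true, so D is a knight.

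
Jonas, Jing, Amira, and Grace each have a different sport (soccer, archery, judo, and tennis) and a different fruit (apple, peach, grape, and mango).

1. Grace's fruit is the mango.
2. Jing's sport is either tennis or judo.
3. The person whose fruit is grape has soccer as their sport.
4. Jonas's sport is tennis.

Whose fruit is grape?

Clue 1 rules out Grace for the one with fruit grape.
With clues 1–3, Jing is impossible for the one with fruit grape.
With clues 1–4, Jonas is impossible for the one with fruit grape.
That leaves Amira.

Amira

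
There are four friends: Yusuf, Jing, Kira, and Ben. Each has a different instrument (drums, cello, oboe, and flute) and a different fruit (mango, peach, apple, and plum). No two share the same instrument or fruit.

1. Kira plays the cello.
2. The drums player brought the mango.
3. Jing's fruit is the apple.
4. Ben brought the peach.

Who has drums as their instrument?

Clue 1 rules out Kira for the one with instrument drums.
With clues 1–3, Jing is impossible for the one with instrument drums.
With clues 1–4, Ben is impossible for the one with instrument drums.
That leaves Yusuf.

Yusuf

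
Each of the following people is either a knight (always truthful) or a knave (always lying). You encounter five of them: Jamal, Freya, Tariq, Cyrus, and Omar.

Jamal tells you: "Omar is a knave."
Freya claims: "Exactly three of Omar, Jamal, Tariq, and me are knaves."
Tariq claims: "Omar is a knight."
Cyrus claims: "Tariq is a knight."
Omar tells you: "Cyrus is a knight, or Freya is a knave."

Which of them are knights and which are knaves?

Consider Jamal. Suppose Jamal is a knight.
Then no assignment of the remaining roles makes every statement match its speaker's type — contradiction.
So Jamal is a knave.
Consider Freya. Suppose Freya is a knight.
Then no assignment of the remaining roles makes every statement match its speaker's type — contradiction.
So Freya is a knave.
With that fixed, Omar's statement is true, so Omar is a knight.
With that fixed, Tariq's statement is true, so Tariq is a knight.
With that fixed, Cyrus's statement is true, so Cyrus is a knight.

Jamal: knave, Freya: knave, Tariq: knight, Cyrus: knight, Omar: knight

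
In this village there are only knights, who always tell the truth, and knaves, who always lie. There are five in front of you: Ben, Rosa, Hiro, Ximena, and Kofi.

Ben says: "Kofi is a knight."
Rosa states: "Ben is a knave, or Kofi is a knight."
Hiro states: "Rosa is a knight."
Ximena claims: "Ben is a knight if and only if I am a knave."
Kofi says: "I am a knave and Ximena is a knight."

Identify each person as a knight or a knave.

Consider Ben. Suppose Ben is a knight.
Then whichever role Ximena has, Ximena's statement has the wrong truth value — contradiction.
So Ben is a knave.
With that fixed, Rosa's statement is true, so Rosa is a knight.
With that fixed, Hiro's statement is true, so Hiro is a knight.
Consider Ximena. Suppose Ximena is a knight.
Then whichever role Kofi has, Kofi's statement has the wrong truth value — contradiction.
So Ximena is a knave.
With that fixed, Kofi's statement is false, so Kofi is a knave.

Ben: knave, Rosa: knight, Hiro: knight, Ximena: knave, Kofi: knave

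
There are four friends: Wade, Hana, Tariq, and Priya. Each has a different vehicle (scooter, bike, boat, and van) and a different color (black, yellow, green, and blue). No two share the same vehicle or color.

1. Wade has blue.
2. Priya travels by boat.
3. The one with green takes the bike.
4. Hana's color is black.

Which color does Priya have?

Clue 1 rules out blue for Priya's color.
With clues 1–3, green is impossible for Priya's color.
With clues 1–4, black is impossible for Priya's color.
That leaves yellow.

yellow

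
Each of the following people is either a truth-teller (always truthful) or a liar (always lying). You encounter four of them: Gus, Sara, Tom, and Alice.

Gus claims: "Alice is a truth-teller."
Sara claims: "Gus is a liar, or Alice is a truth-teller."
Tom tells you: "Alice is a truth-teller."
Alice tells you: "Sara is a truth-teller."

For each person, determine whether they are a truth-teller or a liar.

Gus: truth-teller, Sara: truth-teller, Tom: truth-teller, Alice: truth-teller

Consider Gus. Suppose Gus is a liar.
Then no assignment of the remaining roles makes every statement match its speaker's type — contradiction.
So Gus is a truth-teller.
Consider Sara. Suppose Sara is a liar.
Then no assignment of the remaining roles makes every statement match its speaker's type — contradiction.
So Sara is a truth-teller.
With that fixed, Alice's statement is true, so Alice is a truth-teller.
With that fixed, Tom's statement is true, so Tom is a truth-teller.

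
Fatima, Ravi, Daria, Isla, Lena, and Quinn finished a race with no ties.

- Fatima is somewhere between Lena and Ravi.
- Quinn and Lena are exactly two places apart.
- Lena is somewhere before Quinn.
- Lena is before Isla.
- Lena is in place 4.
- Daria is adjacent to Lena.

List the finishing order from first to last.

Ravi, Fatima, Daria, Lena, Isla, Quinn

From clue 1: Fatima is in {2,3,4,5}.
From clues 1–5: Lena → place 4, Isla → place 5, Quinn → place 6.
From clues 1–6: Ravi → place 1, Fatima → place 2, Daria → place 3.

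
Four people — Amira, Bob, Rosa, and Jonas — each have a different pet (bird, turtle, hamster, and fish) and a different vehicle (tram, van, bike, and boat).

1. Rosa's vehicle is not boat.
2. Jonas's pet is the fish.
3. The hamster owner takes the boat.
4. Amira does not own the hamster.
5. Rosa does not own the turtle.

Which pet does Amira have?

With clues 1–2, fish is impossible for Amira's pet.
With clues 1–4, hamster is impossible for Amira's pet.
With clues 1–5, bird is impossible for Amira's pet.
That leaves turtle.

turtle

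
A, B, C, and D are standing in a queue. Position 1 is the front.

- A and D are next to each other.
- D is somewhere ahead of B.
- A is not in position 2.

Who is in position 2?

With clues 1–2, B and C are ruled out for position 2.
With clues 1–3, A is ruled out for position 2.
So position 2 is D.

D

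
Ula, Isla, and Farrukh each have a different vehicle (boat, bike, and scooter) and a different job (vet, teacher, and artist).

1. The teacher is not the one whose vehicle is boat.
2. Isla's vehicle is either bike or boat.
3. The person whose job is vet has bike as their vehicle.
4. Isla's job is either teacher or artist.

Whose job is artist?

Isla

With clues 1–4, Farrukh and Ula are impossible for the one with job artist.
That leaves Isla.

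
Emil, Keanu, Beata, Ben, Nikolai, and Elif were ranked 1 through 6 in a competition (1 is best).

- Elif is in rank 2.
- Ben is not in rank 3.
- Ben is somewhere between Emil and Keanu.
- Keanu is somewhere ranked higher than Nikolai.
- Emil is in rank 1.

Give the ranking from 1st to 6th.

From clue 1: Elif → rank 2.
From clues 1–2: Ben is in {1,4,5,6}.
From clues 1–3: Ben is in {4,5}.
From clues 1–5: Emil → rank 1, Beata → rank 3, Ben → rank 4, Keanu → rank 5, Nikolai → rank 6.

Emil, Elif, Beata, Ben, Keanu, Nikolai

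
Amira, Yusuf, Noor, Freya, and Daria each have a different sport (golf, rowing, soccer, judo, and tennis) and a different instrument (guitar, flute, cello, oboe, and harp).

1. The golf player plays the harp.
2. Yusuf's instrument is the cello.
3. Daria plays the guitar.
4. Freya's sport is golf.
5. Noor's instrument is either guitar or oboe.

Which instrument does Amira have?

flute

With clues 1–2, cello is impossible for Amira's instrument.
With clues 1–3, guitar is impossible for Amira's instrument.
With clues 1–4, harp is impossible for Amira's instrument.
With clues 1–5, oboe is impossible for Amira's instrument.
That leaves flute.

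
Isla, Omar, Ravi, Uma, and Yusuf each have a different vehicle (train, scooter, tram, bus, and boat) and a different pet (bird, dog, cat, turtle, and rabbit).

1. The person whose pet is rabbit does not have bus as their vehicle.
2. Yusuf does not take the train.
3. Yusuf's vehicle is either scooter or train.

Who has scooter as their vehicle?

With clues 1–3, Isla, Omar, Ravi, and Uma are impossible for the one with vehicle scooter.
That leaves Yusuf.

Yusuf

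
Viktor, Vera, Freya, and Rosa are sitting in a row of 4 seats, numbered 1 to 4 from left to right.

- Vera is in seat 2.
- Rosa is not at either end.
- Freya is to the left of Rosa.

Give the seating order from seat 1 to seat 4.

Freya, Vera, Rosa, Viktor

From clue 1: Vera → seat 2.
From clues 1–2: Rosa → seat 3.
From clues 1–3: Freya → seat 1, Viktor → seat 4.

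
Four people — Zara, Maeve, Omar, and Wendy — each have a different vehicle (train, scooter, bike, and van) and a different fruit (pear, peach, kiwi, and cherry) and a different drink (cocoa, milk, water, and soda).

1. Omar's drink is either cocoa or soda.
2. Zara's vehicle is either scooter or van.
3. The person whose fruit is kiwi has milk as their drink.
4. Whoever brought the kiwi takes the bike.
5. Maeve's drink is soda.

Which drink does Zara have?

water

With clues 1–4, milk is impossible for Zara's drink.
With clues 1–5, cocoa and soda are impossible for Zara's drink.
That leaves water.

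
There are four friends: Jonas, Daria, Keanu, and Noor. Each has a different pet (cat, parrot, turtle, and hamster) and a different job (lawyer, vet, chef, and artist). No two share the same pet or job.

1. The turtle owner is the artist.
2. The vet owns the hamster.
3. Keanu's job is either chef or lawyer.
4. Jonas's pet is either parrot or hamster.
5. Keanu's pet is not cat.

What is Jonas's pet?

hamster

With clues 1–4, cat and turtle are impossible for Jonas's pet.
With clues 1–5, parrot is impossible for Jonas's pet.
That leaves hamster.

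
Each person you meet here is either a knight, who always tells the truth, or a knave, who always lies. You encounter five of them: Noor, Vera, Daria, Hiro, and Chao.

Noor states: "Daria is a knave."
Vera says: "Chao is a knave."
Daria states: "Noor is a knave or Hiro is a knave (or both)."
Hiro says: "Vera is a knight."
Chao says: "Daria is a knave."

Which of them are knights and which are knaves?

Consider Noor. Suppose Noor is a knight.
Then no assignment of the remaining roles makes every statement match its speaker's type — contradiction.
So Noor is a knave.
With that fixed, Daria's statement is true, so Daria is a knight.
With that fixed, Chao's statement is false, so Chao is a knave.
With that fixed, Vera's statement is true, so Vera is a knight.
With that fixed, Hiro's statement is true, so Hiro is a knight.

Noor: knave, Vera: knight, Daria: knight, Hiro: knight, Chao: knave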